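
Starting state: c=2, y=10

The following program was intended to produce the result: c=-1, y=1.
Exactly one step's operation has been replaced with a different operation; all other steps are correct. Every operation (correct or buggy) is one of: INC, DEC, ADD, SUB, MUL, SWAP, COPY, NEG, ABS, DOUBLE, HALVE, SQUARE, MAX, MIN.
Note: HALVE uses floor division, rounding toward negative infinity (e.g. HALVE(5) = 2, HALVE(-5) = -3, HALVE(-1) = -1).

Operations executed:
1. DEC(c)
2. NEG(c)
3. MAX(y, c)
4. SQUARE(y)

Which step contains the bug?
Step 3

Trace with buggy code:
Initial: c=2, y=10
After step 1: c=1, y=10
After step 2: c=-1, y=10
After step 3: c=-1, y=10
After step 4: c=-1, y=100
Actual final c=-1, y=100 ≠ expected c=-1, y=1.
Step 3 is the only position where a single-operation replacement can produce the expected result.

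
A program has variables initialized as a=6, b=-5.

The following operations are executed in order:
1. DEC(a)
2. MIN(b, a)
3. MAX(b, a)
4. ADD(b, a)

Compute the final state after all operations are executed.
{a: 5, b: 10}

Step-by-step execution:
Initial: a=6, b=-5
After step 1 (DEC(a)): a=5, b=-5
After step 2 (MIN(b, a)): a=5, b=-5
After step 3 (MAX(b, a)): a=5, b=5
After step 4 (ADD(b, a)): a=5, b=10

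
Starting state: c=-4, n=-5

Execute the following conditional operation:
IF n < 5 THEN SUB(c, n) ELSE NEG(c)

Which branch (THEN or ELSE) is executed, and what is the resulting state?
Branch: THEN, Final state: c=1, n=-5

Evaluating condition: n < 5
n = -5
Condition is True, so THEN branch executes
After SUB(c, n): c=1, n=-5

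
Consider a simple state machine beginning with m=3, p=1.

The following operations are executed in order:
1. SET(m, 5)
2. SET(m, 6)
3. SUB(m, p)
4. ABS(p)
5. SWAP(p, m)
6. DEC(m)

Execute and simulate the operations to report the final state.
{m: 0, p: 5}

Step-by-step execution:
Initial: m=3, p=1
After step 1 (SET(m, 5)): m=5, p=1
After step 2 (SET(m, 6)): m=6, p=1
After step 3 (SUB(m, p)): m=5, p=1
After step 4 (ABS(p)): m=5, p=1
After step 5 (SWAP(p, m)): m=1, p=5
After step 6 (DEC(m)): m=0, p=5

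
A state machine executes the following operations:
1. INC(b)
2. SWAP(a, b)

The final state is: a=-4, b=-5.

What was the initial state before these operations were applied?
a=-5, b=-5

Working backwards:
Final state: a=-4, b=-5
Before step 2 (SWAP(a, b)): a=-5, b=-4
Before step 1 (INC(b)): a=-5, b=-5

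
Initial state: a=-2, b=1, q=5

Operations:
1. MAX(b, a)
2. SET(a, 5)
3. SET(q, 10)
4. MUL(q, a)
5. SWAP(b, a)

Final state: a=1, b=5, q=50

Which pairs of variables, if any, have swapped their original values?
None

Comparing initial and final values:
a: -2 → 1
b: 1 → 5
q: 5 → 50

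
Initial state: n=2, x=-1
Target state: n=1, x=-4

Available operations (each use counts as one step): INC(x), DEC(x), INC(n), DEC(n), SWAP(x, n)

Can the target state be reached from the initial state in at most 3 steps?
No

The target state cannot be reached within 3 steps.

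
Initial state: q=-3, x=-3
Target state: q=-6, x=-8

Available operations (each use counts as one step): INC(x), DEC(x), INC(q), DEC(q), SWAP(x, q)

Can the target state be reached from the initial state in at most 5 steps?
No

The target state cannot be reached within 5 steps.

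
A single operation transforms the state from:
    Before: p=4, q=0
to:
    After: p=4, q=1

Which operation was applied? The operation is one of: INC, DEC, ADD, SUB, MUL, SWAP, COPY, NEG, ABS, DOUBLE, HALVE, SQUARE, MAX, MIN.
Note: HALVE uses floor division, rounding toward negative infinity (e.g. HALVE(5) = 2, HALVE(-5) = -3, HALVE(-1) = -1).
INC(q)

Analyzing the change:
Before: p=4, q=0
After: p=4, q=1
Variable q changed from 0 to 1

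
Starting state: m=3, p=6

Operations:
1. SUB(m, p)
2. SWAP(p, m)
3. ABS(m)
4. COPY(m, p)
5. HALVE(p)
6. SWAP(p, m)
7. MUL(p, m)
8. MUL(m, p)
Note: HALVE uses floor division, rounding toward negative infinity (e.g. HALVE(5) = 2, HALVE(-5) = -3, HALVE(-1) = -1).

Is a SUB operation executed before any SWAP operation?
Yes

First SUB: step 1
First SWAP: step 2
Since 1 < 2, SUB comes first.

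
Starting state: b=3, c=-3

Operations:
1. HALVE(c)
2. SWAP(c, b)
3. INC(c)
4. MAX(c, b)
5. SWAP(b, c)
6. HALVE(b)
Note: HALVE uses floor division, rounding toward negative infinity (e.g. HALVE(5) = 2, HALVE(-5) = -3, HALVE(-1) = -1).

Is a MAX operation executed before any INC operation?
No

First MAX: step 4
First INC: step 3
Since 4 > 3, INC comes first.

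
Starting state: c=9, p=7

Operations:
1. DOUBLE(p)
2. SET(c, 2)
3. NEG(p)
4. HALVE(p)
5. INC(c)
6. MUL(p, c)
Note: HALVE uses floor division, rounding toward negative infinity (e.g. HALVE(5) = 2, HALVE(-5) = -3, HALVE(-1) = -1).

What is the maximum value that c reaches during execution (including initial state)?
9

Values of c at each step:
Initial: c = 9 ← maximum
After step 1: c = 9
After step 2: c = 2
After step 3: c = 2
After step 4: c = 2
After step 5: c = 3
After step 6: c = 3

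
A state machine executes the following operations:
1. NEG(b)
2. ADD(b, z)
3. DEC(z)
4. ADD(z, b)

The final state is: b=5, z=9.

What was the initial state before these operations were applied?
b=0, z=5

Working backwards:
Final state: b=5, z=9
Before step 4 (ADD(z, b)): b=5, z=4
Before step 3 (DEC(z)): b=5, z=5
Before step 2 (ADD(b, z)): b=0, z=5
Before step 1 (NEG(b)): b=0, z=5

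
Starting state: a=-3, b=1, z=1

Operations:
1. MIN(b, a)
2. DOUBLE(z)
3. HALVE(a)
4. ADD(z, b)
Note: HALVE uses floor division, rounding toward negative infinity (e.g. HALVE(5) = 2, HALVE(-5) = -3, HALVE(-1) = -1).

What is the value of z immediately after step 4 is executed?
z = -1

Tracing z through execution:
Initial: z = 1
After step 1 (MIN(b, a)): z = 1
After step 2 (DOUBLE(z)): z = 2
After step 3 (HALVE(a)): z = 2
After step 4 (ADD(z, b)): z = -1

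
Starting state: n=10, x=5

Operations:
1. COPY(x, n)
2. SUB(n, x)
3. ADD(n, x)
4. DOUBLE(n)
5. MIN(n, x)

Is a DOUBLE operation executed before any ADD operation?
No

First DOUBLE: step 4
First ADD: step 3
Since 4 > 3, ADD comes first.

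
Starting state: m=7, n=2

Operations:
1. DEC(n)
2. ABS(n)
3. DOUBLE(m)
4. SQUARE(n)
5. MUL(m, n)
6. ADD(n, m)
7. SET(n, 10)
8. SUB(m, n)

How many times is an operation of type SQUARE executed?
1

Counting SQUARE operations:
Step 4: SQUARE(n) ← SQUARE
Total: 1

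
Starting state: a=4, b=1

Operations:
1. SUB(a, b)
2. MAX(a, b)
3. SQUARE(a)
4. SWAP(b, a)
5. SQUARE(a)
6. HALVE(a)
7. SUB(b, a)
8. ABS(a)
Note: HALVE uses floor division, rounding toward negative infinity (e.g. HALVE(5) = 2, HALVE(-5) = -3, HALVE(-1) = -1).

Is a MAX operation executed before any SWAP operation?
Yes

First MAX: step 2
First SWAP: step 4
Since 2 < 4, MAX comes first.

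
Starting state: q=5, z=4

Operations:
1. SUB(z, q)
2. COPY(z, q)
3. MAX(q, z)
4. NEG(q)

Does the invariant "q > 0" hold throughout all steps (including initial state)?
No, violated after step 4

The invariant is violated after step 4.

State at each step:
Initial: q=5, z=4
After step 1: q=5, z=-1
After step 2: q=5, z=5
After step 3: q=5, z=5
After step 4: q=-5, z=5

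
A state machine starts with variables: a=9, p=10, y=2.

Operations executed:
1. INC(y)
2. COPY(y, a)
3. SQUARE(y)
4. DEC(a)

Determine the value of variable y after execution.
y = 81

Tracing execution:
Step 1: INC(y) → y = 3
Step 2: COPY(y, a) → y = 9
Step 3: SQUARE(y) → y = 81
Step 4: DEC(a) → y = 81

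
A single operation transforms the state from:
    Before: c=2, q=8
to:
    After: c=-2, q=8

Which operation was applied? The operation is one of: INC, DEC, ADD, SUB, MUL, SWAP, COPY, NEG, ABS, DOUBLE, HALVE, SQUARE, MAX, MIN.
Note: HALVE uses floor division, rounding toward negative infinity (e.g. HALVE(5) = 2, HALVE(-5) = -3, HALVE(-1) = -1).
NEG(c)

Analyzing the change:
Before: c=2, q=8
After: c=-2, q=8
Variable c changed from 2 to -2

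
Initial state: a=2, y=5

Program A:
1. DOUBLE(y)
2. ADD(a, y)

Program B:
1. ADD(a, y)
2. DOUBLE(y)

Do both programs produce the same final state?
No

Program A final state: a=12, y=10
Program B final state: a=7, y=10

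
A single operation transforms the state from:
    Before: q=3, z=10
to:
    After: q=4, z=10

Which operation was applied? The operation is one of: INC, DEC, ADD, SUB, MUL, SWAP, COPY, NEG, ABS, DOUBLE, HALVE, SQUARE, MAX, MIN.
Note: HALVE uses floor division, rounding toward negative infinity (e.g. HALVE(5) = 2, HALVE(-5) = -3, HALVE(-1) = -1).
INC(q)

Analyzing the change:
Before: q=3, z=10
After: q=4, z=10
Variable q changed from 3 to 4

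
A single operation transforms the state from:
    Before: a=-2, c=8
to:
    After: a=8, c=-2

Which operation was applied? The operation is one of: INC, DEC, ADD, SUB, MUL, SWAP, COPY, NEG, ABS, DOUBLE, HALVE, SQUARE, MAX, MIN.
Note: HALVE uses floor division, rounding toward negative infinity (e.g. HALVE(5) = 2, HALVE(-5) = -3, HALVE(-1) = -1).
SWAP(c, a)

Analyzing the change:
Before: a=-2, c=8
After: a=8, c=-2
Variable c changed from 8 to -2
Variable a changed from -2 to 8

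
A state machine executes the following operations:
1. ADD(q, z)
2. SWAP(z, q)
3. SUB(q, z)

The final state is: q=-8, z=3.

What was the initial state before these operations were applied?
q=8, z=-5

Working backwards:
Final state: q=-8, z=3
Before step 3 (SUB(q, z)): q=-5, z=3
Before step 2 (SWAP(z, q)): q=3, z=-5
Before step 1 (ADD(q, z)): q=8, z=-5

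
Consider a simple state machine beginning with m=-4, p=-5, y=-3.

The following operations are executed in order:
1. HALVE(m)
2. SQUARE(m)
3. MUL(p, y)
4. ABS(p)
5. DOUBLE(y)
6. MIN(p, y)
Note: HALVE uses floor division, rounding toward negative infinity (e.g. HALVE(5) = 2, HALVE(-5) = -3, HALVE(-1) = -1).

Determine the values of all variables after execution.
{m: 4, p: -6, y: -6}

Step-by-step execution:
Initial: m=-4, p=-5, y=-3
After step 1 (HALVE(m)): m=-2, p=-5, y=-3
After step 2 (SQUARE(m)): m=4, p=-5, y=-3
After step 3 (MUL(p, y)): m=4, p=15, y=-3
After step 4 (ABS(p)): m=4, p=15, y=-3
After step 5 (DOUBLE(y)): m=4, p=15, y=-6
After step 6 (MIN(p, y)): m=4, p=-6, y=-6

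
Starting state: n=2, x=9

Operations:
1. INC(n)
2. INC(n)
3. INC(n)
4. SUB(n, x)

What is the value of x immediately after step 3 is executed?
x = 9

Tracing x through execution:
Initial: x = 9
After step 1 (INC(n)): x = 9
After step 2 (INC(n)): x = 9
After step 3 (INC(n)): x = 9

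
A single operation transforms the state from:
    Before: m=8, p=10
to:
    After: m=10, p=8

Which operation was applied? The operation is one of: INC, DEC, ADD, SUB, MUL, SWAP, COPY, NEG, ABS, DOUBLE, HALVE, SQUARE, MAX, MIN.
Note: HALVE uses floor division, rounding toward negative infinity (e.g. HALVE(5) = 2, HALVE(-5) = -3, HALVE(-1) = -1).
SWAP(p, m)

Analyzing the change:
Before: m=8, p=10
After: m=10, p=8
Variable p changed from 10 to 8
Variable m changed from 8 to 10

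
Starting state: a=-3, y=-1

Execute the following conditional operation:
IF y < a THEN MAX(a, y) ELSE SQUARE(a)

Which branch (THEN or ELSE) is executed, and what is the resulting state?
Branch: ELSE, Final state: a=9, y=-1

Evaluating condition: y < a
y = -1, a = -3
Condition is False, so ELSE branch executes
After SQUARE(a): a=9, y=-1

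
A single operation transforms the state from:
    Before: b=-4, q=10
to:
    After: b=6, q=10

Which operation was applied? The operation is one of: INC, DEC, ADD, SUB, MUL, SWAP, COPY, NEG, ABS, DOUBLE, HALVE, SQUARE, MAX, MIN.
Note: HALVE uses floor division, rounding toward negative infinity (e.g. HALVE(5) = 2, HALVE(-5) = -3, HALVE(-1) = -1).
ADD(b, q)

Analyzing the change:
Before: b=-4, q=10
After: b=6, q=10
Variable b changed from -4 to 6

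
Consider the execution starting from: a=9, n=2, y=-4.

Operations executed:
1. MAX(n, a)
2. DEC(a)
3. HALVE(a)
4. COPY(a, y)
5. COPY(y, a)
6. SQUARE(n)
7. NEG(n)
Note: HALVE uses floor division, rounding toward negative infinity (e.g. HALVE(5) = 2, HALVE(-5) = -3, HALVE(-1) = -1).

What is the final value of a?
a = -4

Tracing execution:
Step 1: MAX(n, a) → a = 9
Step 2: DEC(a) → a = 8
Step 3: HALVE(a) → a = 4
Step 4: COPY(a, y) → a = -4
Step 5: COPY(y, a) → a = -4
Step 6: SQUARE(n) → a = -4
Step 7: NEG(n) → a = -4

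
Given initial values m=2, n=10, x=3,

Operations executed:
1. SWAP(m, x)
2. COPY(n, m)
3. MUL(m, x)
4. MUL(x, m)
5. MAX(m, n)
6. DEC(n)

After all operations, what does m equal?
m = 6

Tracing execution:
Step 1: SWAP(m, x) → m = 3
Step 2: COPY(n, m) → m = 3
Step 3: MUL(m, x) → m = 6
Step 4: MUL(x, m) → m = 6
Step 5: MAX(m, n) → m = 6
Step 6: DEC(n) → m = 6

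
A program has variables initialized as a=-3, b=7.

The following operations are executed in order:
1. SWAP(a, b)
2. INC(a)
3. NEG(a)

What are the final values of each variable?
{a: -8, b: -3}

Step-by-step execution:
Initial: a=-3, b=7
After step 1 (SWAP(a, b)): a=7, b=-3
After step 2 (INC(a)): a=8, b=-3
After step 3 (NEG(a)): a=-8, b=-3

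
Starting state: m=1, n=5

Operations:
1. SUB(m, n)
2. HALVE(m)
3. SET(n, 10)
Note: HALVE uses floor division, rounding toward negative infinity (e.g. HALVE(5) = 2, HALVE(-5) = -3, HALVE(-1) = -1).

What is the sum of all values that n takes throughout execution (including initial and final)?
25

Values of n at each step:
Initial: n = 5
After step 1: n = 5
After step 2: n = 5
After step 3: n = 10
Sum = 5 + 5 + 5 + 10 = 25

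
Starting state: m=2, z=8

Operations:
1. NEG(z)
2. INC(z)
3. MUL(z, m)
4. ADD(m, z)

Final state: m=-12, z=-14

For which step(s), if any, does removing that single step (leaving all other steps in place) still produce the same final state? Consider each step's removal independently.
None - removing any single step changes the final result

Testing removal of each single step:
Without step 1: final = m=20, z=18 (different)
Without step 2: final = m=-14, z=-16 (different)
Without step 3: final = m=-5, z=-7 (different)
Without step 4: final = m=2, z=-14 (different)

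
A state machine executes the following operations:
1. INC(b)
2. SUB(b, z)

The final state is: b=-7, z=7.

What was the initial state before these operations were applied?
b=-1, z=7

Working backwards:
Final state: b=-7, z=7
Before step 2 (SUB(b, z)): b=0, z=7
Before step 1 (INC(b)): b=-1, z=7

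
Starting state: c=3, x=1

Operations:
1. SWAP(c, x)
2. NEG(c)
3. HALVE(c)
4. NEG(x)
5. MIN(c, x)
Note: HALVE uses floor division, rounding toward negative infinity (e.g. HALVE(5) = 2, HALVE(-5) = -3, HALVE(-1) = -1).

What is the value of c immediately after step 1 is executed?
c = 1

Tracing c through execution:
Initial: c = 3
After step 1 (SWAP(c, x)): c = 1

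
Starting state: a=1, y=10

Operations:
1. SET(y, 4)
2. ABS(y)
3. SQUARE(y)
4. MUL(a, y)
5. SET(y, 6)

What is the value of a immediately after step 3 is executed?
a = 1

Tracing a through execution:
Initial: a = 1
After step 1 (SET(y, 4)): a = 1
After step 2 (ABS(y)): a = 1
After step 3 (SQUARE(y)): a = 1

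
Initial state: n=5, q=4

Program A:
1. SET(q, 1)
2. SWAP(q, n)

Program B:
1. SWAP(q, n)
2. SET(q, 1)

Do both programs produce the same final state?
No

Program A final state: n=1, q=5
Program B final state: n=4, q=1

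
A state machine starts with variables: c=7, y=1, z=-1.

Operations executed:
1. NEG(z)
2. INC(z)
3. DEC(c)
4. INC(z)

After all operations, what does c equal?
c = 6

Tracing execution:
Step 1: NEG(z) → c = 7
Step 2: INC(z) → c = 7
Step 3: DEC(c) → c = 6
Step 4: INC(z) → c = 6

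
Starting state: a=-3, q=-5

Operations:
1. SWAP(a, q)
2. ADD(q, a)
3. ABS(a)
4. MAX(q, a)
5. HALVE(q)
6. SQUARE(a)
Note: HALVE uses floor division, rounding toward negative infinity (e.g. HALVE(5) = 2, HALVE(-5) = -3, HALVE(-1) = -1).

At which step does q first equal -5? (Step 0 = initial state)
Step 0

Tracing q:
Initial: q = -5 ← first occurrence
After step 1: q = -3
After step 2: q = -8
After step 3: q = -8
After step 4: q = 5
After step 5: q = 2
After step 6: q = 2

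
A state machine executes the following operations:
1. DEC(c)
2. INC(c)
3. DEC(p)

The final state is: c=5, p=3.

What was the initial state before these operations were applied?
c=5, p=4

Working backwards:
Final state: c=5, p=3
Before step 3 (DEC(p)): c=5, p=4
Before step 2 (INC(c)): c=4, p=4
Before step 1 (DEC(c)): c=5, p=4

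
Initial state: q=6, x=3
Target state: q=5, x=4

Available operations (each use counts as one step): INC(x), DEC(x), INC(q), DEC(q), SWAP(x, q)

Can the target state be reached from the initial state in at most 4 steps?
Yes

Path (2 steps): INC(x) → DEC(q)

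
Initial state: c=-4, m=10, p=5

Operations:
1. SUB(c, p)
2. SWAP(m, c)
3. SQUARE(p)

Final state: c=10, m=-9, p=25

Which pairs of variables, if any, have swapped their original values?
None

Comparing initial and final values:
c: -4 → 10
p: 5 → 25
m: 10 → -9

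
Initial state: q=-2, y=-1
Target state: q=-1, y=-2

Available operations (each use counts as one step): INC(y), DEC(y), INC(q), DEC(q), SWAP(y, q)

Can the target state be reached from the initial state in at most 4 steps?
Yes

Path (1 step): SWAP(y, q)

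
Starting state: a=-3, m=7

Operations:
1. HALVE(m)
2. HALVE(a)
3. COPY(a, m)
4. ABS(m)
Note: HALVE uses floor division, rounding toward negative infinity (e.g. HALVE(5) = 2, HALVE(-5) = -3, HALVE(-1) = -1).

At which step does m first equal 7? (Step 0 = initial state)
Step 0

Tracing m:
Initial: m = 7 ← first occurrence
After step 1: m = 3
After step 2: m = 3
After step 3: m = 3
After step 4: m = 3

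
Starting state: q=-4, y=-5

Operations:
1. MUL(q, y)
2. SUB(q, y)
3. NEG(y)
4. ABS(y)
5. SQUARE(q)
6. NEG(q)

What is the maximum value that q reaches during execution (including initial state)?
625

Values of q at each step:
Initial: q = -4
After step 1: q = 20
After step 2: q = 25
After step 3: q = 25
After step 4: q = 25
After step 5: q = 625 ← maximum
After step 6: q = -625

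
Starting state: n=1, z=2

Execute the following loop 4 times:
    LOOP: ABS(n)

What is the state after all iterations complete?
n=1, z=2

Iteration trace:
Start: n=1, z=2
After iteration 1: n=1, z=2
After iteration 2: n=1, z=2
After iteration 3: n=1, z=2
After iteration 4: n=1, z=2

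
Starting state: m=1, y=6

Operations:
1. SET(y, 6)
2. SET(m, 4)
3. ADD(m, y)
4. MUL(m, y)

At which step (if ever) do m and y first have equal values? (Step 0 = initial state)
Never

m and y never become equal during execution.

Comparing values at each step:
Initial: m=1, y=6
After step 1: m=1, y=6
After step 2: m=4, y=6
After step 3: m=10, y=6
After step 4: m=60, y=6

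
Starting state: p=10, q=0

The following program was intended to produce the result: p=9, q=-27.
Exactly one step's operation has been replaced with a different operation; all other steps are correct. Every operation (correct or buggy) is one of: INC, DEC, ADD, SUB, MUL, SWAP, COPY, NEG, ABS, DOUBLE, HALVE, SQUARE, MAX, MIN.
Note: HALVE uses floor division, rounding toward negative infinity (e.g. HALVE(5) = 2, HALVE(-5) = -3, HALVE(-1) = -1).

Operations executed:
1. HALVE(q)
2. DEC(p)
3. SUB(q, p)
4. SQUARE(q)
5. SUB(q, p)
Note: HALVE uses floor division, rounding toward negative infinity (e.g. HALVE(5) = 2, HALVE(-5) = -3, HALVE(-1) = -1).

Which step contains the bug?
Step 4

Trace with buggy code:
Initial: p=10, q=0
After step 1: p=10, q=0
After step 2: p=9, q=0
After step 3: p=9, q=-9
After step 4: p=9, q=81
After step 5: p=9, q=72
Actual final p=9, q=72 ≠ expected p=9, q=-27.
Step 4 is the only position where a single-operation replacement can produce the expected result.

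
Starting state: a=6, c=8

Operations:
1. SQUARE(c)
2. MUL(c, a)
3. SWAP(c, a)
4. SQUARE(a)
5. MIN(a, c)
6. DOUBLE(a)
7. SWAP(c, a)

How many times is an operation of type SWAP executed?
2

Counting SWAP operations:
Step 3: SWAP(c, a) ← SWAP
Step 7: SWAP(c, a) ← SWAP
Total: 2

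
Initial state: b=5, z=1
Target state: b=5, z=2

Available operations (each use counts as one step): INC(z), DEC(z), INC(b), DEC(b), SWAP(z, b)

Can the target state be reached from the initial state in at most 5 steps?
Yes

Path (1 step): INC(z)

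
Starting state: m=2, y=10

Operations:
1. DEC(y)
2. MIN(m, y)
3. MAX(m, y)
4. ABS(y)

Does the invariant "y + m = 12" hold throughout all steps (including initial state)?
No, violated after step 1

The invariant is violated after step 1.

State at each step:
Initial: m=2, y=10
After step 1: m=2, y=9
After step 2: m=2, y=9
After step 3: m=9, y=9
After step 4: m=9, y=9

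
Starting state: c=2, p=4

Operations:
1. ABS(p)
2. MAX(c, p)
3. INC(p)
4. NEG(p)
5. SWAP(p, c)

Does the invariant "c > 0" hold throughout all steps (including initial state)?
No, violated after step 5

The invariant is violated after step 5.

State at each step:
Initial: c=2, p=4
After step 1: c=2, p=4
After step 2: c=4, p=4
After step 3: c=4, p=5
After step 4: c=4, p=-5
After step 5: c=-5, p=4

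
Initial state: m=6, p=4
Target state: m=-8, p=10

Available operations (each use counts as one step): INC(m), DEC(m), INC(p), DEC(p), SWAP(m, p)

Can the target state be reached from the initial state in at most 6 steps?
No

The target state cannot be reached within 6 steps.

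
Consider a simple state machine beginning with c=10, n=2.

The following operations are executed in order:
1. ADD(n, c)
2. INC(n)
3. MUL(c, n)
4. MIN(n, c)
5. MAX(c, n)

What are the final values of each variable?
{c: 130, n: 13}

Step-by-step execution:
Initial: c=10, n=2
After step 1 (ADD(n, c)): c=10, n=12
After step 2 (INC(n)): c=10, n=13
After step 3 (MUL(c, n)): c=130, n=13
After step 4 (MIN(n, c)): c=130, n=13
After step 5 (MAX(c, n)): c=130, n=13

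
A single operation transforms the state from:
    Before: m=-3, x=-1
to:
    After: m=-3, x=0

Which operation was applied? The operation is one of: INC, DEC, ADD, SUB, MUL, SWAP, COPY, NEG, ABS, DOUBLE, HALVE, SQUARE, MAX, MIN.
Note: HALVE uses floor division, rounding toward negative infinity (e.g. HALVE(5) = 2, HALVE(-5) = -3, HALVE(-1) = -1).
INC(x)

Analyzing the change:
Before: m=-3, x=-1
After: m=-3, x=0
Variable x changed from -1 to 0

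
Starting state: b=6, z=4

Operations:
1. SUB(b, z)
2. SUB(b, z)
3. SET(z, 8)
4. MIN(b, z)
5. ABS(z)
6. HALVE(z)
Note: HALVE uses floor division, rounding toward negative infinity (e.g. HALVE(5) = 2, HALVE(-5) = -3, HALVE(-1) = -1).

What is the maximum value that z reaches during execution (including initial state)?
8

Values of z at each step:
Initial: z = 4
After step 1: z = 4
After step 2: z = 4
After step 3: z = 8 ← maximum
After step 4: z = 8
After step 5: z = 8
After step 6: z = 4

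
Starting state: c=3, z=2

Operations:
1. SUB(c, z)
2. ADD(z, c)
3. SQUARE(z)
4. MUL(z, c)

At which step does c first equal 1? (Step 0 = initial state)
Step 1

Tracing c:
Initial: c = 3
After step 1: c = 1 ← first occurrence
After step 2: c = 1
After step 3: c = 1
After step 4: c = 1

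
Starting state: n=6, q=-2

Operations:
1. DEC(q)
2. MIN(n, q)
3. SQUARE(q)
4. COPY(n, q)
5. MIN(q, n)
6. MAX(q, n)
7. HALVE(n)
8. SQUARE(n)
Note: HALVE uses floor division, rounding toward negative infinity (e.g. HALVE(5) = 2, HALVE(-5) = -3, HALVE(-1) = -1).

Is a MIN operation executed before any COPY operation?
Yes

First MIN: step 2
First COPY: step 4
Since 2 < 4, MIN comes first.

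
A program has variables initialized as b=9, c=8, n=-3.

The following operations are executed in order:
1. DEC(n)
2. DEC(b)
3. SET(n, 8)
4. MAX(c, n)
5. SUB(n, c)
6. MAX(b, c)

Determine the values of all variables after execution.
{b: 8, c: 8, n: 0}

Step-by-step execution:
Initial: b=9, c=8, n=-3
After step 1 (DEC(n)): b=9, c=8, n=-4
After step 2 (DEC(b)): b=8, c=8, n=-4
After step 3 (SET(n, 8)): b=8, c=8, n=8
After step 4 (MAX(c, n)): b=8, c=8, n=8
After step 5 (SUB(n, c)): b=8, c=8, n=0
After step 6 (MAX(b, c)): b=8, c=8, n=0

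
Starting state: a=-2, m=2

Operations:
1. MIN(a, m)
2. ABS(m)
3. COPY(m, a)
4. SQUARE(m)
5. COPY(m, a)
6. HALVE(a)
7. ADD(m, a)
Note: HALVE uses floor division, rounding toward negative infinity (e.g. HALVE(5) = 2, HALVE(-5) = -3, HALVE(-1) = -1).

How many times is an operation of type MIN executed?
1

Counting MIN operations:
Step 1: MIN(a, m) ← MIN
Total: 1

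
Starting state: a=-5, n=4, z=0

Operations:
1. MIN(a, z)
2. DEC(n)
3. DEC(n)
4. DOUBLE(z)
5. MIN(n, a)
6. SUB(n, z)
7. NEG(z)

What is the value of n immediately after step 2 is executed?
n = 3

Tracing n through execution:
Initial: n = 4
After step 1 (MIN(a, z)): n = 4
After step 2 (DEC(n)): n = 3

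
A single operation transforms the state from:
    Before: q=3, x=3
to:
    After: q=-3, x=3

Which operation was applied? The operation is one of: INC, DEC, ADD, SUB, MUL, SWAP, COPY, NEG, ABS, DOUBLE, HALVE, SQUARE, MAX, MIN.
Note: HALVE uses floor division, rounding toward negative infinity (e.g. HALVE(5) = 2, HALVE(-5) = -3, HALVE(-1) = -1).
NEG(q)

Analyzing the change:
Before: q=3, x=3
After: q=-3, x=3
Variable q changed from 3 to -3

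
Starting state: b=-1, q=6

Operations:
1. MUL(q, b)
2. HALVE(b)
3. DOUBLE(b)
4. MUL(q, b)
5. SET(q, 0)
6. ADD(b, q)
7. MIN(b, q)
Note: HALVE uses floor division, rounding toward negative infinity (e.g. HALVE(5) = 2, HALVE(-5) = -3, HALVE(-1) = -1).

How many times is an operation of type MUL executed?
2

Counting MUL operations:
Step 1: MUL(q, b) ← MUL
Step 4: MUL(q, b) ← MUL
Total: 2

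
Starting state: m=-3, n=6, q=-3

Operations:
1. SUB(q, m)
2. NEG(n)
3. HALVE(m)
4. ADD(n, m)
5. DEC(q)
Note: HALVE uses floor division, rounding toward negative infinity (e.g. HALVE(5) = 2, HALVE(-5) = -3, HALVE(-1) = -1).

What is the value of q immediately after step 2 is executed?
q = 0

Tracing q through execution:
Initial: q = -3
After step 1 (SUB(q, m)): q = 0
After step 2 (NEG(n)): q = 0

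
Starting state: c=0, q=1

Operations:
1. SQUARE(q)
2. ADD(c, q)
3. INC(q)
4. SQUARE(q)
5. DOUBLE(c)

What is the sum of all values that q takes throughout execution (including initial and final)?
13

Values of q at each step:
Initial: q = 1
After step 1: q = 1
After step 2: q = 1
After step 3: q = 2
After step 4: q = 4
After step 5: q = 4
Sum = 1 + 1 + 1 + 2 + 4 + 4 = 13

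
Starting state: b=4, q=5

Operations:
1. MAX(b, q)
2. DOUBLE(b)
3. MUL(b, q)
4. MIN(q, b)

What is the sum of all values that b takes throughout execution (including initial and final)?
119

Values of b at each step:
Initial: b = 4
After step 1: b = 5
After step 2: b = 10
After step 3: b = 50
After step 4: b = 50
Sum = 4 + 5 + 10 + 50 + 50 = 119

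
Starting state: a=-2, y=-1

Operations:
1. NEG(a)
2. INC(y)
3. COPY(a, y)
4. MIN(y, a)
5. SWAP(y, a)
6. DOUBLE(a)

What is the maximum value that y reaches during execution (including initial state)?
0

Values of y at each step:
Initial: y = -1
After step 1: y = -1
After step 2: y = 0 ← maximum
After step 3: y = 0
After step 4: y = 0
After step 5: y = 0
After step 6: y = 0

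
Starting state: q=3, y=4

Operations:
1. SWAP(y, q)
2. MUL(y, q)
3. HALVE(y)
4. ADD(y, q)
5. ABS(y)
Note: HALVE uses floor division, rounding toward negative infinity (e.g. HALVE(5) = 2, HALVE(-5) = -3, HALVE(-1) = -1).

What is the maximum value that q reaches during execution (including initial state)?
4

Values of q at each step:
Initial: q = 3
After step 1: q = 4 ← maximum
After step 2: q = 4
After step 3: q = 4
After step 4: q = 4
After step 5: q = 4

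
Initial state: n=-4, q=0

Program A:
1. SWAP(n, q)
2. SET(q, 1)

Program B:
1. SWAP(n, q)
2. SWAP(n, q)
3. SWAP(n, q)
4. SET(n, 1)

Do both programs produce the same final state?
No

Program A final state: n=0, q=1
Program B final state: n=1, q=-4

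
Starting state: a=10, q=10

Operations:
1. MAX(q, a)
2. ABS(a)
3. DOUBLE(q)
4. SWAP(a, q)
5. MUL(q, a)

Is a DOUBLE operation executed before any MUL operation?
Yes

First DOUBLE: step 3
First MUL: step 5
Since 3 < 5, DOUBLE comes first.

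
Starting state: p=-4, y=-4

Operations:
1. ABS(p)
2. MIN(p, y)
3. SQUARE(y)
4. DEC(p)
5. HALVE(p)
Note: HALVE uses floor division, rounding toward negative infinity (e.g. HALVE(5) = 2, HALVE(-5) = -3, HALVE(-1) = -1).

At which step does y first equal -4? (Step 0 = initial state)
Step 0

Tracing y:
Initial: y = -4 ← first occurrence
After step 1: y = -4
After step 2: y = -4
After step 3: y = 16
After step 4: y = 16
After step 5: y = 16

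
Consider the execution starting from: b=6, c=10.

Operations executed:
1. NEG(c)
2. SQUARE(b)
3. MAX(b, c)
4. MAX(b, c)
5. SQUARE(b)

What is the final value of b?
b = 1296

Tracing execution:
Step 1: NEG(c) → b = 6
Step 2: SQUARE(b) → b = 36
Step 3: MAX(b, c) → b = 36
Step 4: MAX(b, c) → b = 36
Step 5: SQUARE(b) → b = 1296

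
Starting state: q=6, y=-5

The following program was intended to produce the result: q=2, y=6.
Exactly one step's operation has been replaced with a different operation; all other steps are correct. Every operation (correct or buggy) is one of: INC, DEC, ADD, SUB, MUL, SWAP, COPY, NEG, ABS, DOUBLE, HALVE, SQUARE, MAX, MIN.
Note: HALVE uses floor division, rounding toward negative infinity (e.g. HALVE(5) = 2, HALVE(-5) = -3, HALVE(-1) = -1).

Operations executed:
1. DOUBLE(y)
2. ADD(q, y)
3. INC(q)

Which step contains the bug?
Step 1

Trace with buggy code:
Initial: q=6, y=-5
After step 1: q=6, y=-10
After step 2: q=-4, y=-10
After step 3: q=-3, y=-10
Actual final q=-3, y=-10 ≠ expected q=2, y=6.
Step 1 is the only position where a single-operation replacement can produce the expected result.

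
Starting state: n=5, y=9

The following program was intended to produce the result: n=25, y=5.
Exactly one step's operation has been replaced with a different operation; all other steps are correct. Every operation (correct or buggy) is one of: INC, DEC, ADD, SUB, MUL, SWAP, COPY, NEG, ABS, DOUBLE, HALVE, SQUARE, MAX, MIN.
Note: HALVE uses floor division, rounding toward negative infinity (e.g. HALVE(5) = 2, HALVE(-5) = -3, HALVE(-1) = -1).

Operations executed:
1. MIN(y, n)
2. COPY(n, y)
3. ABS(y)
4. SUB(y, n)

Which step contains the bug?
Step 4

Trace with buggy code:
Initial: n=5, y=9
After step 1: n=5, y=5
After step 2: n=5, y=5
After step 3: n=5, y=5
After step 4: n=5, y=0
Actual final n=5, y=0 ≠ expected n=25, y=5.
Step 4 is the only position where a single-operation replacement can produce the expected result.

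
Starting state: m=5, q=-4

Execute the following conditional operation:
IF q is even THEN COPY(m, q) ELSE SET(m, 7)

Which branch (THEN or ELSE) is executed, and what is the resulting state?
Branch: THEN, Final state: m=-4, q=-4

Evaluating condition: q is even
Condition is True, so THEN branch executes
After COPY(m, q): m=-4, q=-4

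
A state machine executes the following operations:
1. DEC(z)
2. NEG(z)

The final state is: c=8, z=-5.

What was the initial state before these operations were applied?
c=8, z=6

Working backwards:
Final state: c=8, z=-5
Before step 2 (NEG(z)): c=8, z=5
Before step 1 (DEC(z)): c=8, z=6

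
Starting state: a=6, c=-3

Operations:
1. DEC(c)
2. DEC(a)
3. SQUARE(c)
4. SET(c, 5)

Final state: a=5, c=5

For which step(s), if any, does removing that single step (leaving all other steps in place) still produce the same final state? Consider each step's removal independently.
Step(s) 1, 3

Testing removal of each single step:
Without step 1: final = a=5, c=5 (same)
Without step 2: final = a=6, c=5 (different)
Without step 3: final = a=5, c=5 (same)
Without step 4: final = a=5, c=16 (different)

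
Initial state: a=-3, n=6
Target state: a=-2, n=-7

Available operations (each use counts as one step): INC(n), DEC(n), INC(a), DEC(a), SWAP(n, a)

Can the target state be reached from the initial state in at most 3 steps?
No

The target state cannot be reached within 3 steps.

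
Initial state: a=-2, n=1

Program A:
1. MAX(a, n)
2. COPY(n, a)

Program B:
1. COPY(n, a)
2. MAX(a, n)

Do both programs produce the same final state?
No

Program A final state: a=1, n=1
Program B final state: a=-2, n=-2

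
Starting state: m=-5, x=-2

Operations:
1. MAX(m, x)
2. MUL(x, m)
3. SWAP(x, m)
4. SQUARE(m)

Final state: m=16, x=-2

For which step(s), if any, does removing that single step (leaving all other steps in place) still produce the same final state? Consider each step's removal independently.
None - removing any single step changes the final result

Testing removal of each single step:
Without step 1: final = m=100, x=-5 (different)
Without step 2: final = m=4, x=-2 (different)
Without step 3: final = m=4, x=4 (different)
Without step 4: final = m=4, x=-2 (different)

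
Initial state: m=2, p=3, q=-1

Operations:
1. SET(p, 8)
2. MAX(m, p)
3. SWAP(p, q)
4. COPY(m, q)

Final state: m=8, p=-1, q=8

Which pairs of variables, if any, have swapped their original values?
None

Comparing initial and final values:
p: 3 → -1
q: -1 → 8
m: 2 → 8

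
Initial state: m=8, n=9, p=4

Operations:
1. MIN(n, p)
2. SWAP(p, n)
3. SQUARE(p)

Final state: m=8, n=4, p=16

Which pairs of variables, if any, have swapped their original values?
None

Comparing initial and final values:
n: 9 → 4
p: 4 → 16
m: 8 → 8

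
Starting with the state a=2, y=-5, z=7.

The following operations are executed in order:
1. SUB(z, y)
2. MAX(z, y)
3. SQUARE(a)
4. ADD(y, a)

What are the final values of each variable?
{a: 4, y: -1, z: 12}

Step-by-step execution:
Initial: a=2, y=-5, z=7
After step 1 (SUB(z, y)): a=2, y=-5, z=12
After step 2 (MAX(z, y)): a=2, y=-5, z=12
After step 3 (SQUARE(a)): a=4, y=-5, z=12
After step 4 (ADD(y, a)): a=4, y=-1, z=12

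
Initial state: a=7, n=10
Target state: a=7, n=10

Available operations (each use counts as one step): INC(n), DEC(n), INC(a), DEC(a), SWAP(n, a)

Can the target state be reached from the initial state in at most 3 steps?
Yes

Path (0 steps): 0 steps (already at target)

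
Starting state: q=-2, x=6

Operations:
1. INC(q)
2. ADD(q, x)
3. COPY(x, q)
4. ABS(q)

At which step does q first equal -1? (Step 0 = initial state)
Step 1

Tracing q:
Initial: q = -2
After step 1: q = -1 ← first occurrence
After step 2: q = 5
After step 3: q = 5
After step 4: q = 5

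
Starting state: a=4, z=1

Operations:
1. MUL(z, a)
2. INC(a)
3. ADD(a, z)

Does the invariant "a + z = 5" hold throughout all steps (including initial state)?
No, violated after step 1

The invariant is violated after step 1.

State at each step:
Initial: a=4, z=1
After step 1: a=4, z=4
After step 2: a=5, z=4
After step 3: a=9, z=4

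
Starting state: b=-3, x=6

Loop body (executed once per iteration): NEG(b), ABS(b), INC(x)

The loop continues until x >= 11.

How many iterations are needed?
5

Tracing iterations:
Initial: b=-3, x=6
After iteration 1: b=3, x=7
After iteration 2: b=3, x=8
After iteration 3: b=3, x=9
After iteration 4: b=3, x=10
After iteration 5: b=3, x=11
x >= 11 now holds, so the loop exits after 5 iterations.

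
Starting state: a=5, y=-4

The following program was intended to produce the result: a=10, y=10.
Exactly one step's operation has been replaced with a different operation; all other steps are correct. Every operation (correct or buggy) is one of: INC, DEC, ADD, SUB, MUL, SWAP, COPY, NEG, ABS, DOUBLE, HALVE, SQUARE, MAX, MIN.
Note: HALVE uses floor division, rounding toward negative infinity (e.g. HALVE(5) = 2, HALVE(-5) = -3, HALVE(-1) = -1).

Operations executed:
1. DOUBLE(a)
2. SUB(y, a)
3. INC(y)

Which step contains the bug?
Step 3

Trace with buggy code:
Initial: a=5, y=-4
After step 1: a=10, y=-4
After step 2: a=10, y=-14
After step 3: a=10, y=-13
Actual final a=10, y=-13 ≠ expected a=10, y=10.
Step 3 is the only position where a single-operation replacement can produce the expected result.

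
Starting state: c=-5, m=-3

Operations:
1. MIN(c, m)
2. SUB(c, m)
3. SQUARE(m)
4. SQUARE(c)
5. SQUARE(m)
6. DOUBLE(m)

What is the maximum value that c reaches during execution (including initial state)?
4

Values of c at each step:
Initial: c = -5
After step 1: c = -5
After step 2: c = -2
After step 3: c = -2
After step 4: c = 4 ← maximum
After step 5: c = 4
After step 6: c = 4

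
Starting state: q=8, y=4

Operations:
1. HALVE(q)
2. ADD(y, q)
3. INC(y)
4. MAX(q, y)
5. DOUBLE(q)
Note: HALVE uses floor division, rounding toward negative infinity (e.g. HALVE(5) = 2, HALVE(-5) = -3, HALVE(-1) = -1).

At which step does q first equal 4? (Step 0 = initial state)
Step 1

Tracing q:
Initial: q = 8
After step 1: q = 4 ← first occurrence
After step 2: q = 4
After step 3: q = 4
After step 4: q = 9
After step 5: q = 18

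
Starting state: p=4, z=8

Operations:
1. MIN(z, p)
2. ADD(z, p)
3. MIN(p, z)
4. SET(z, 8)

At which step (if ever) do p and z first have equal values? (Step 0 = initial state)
Step 1

p and z first become equal after step 1.

Comparing values at each step:
Initial: p=4, z=8
After step 1: p=4, z=4 ← equal!
After step 2: p=4, z=8
After step 3: p=4, z=8
After step 4: p=4, z=8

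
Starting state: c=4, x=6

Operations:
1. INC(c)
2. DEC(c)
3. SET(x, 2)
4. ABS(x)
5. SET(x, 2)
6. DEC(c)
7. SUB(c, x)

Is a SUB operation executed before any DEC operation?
No

First SUB: step 7
First DEC: step 2
Since 7 > 2, DEC comes first.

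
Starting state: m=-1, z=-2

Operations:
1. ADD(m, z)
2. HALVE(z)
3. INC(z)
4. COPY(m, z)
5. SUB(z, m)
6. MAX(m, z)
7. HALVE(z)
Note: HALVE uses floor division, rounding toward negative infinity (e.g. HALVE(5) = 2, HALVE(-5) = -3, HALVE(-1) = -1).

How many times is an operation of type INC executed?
1

Counting INC operations:
Step 3: INC(z) ← INC
Total: 1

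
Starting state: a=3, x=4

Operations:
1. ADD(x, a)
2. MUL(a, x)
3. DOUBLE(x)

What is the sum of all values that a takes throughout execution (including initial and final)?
48

Values of a at each step:
Initial: a = 3
After step 1: a = 3
After step 2: a = 21
After step 3: a = 21
Sum = 3 + 3 + 21 + 21 = 48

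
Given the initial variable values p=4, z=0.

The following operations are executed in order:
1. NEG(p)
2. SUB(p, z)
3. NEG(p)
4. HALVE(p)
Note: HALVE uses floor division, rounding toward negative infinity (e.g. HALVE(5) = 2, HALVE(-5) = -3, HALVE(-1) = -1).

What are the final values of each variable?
{p: 2, z: 0}

Step-by-step execution:
Initial: p=4, z=0
After step 1 (NEG(p)): p=-4, z=0
After step 2 (SUB(p, z)): p=-4, z=0
After step 3 (NEG(p)): p=4, z=0
After step 4 (HALVE(p)): p=2, z=0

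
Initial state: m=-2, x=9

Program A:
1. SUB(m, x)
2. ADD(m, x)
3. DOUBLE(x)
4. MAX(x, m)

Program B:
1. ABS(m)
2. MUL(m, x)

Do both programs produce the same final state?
No

Program A final state: m=-2, x=18
Program B final state: m=18, x=9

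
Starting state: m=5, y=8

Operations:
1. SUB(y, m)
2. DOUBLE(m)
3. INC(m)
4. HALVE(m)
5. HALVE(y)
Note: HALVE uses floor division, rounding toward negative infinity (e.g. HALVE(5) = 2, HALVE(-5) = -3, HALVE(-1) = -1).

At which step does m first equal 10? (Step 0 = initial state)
Step 2

Tracing m:
Initial: m = 5
After step 1: m = 5
After step 2: m = 10 ← first occurrence
After step 3: m = 11
After step 4: m = 5
After step 5: m = 5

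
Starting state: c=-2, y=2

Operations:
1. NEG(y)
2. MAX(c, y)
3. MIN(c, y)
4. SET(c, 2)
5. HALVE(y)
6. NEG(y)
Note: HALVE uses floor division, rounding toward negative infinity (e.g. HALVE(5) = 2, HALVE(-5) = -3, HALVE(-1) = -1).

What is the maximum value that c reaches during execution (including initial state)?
2

Values of c at each step:
Initial: c = -2
After step 1: c = -2
After step 2: c = -2
After step 3: c = -2
After step 4: c = 2 ← maximum
After step 5: c = 2
After step 6: c = 2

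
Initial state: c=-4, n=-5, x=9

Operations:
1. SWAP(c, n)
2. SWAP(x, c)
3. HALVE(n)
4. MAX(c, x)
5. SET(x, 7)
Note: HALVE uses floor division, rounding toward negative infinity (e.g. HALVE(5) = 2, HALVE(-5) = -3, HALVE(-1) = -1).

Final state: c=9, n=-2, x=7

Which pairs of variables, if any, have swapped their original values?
None

Comparing initial and final values:
x: 9 → 7
c: -4 → 9
n: -5 → -2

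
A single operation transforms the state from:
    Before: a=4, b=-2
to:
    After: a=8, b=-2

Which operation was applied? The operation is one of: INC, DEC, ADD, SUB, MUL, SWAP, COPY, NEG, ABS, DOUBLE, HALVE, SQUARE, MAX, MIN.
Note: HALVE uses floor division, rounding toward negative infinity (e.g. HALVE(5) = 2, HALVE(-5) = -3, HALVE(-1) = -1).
DOUBLE(a)

Analyzing the change:
Before: a=4, b=-2
After: a=8, b=-2
Variable a changed from 4 to 8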